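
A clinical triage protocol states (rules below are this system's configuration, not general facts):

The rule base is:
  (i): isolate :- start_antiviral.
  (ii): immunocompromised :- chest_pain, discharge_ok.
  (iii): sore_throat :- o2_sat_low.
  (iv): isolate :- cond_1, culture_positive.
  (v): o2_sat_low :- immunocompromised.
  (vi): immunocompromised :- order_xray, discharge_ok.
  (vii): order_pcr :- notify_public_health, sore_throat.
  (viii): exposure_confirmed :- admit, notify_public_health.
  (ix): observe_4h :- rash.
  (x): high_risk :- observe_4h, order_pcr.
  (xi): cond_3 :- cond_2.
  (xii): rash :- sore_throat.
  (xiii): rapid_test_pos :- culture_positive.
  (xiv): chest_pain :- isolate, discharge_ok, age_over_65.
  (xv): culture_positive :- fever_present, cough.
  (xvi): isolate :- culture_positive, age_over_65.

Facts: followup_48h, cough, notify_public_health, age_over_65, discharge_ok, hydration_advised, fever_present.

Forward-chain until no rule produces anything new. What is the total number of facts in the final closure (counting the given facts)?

Round 1 fires (xv), giving culture_positive.
Round 2 fires (xiii), (xvi), giving rapid_test_pos, isolate.
Round 3 fires (xiv), giving chest_pain.
Round 4 fires (ii), giving immunocompromised.
Round 5 fires (v), giving o2_sat_low.
Round 6 fires (iii), giving sore_throat.
Round 7 fires (vii), (xii), giving order_pcr, rash.
Round 8 fires (ix), giving observe_4h.
Round 9 fires (x), giving high_risk.
Closure: {age_over_65, chest_pain, cough, culture_positive, discharge_ok, fever_present, followup_48h, high_risk, hydration_advised, immunocompromised, isolate, notify_public_health, o2_sat_low, observe_4h, order_pcr, rapid_test_pos, rash, sore_throat} — 18 facts.

18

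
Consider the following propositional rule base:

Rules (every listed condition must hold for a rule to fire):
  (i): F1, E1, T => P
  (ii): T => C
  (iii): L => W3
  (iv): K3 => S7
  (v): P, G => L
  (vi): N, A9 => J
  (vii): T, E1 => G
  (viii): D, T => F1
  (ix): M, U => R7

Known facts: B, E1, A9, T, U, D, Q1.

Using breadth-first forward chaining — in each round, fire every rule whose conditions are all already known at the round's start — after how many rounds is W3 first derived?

4

Round 1 — (ii), (vii), (viii), derive C, G, F1.
Round 2 — (i), derive P.
Round 3 — (v), derive L.
Round 4 — (iii), derive W3.
W3 first appears in round 4.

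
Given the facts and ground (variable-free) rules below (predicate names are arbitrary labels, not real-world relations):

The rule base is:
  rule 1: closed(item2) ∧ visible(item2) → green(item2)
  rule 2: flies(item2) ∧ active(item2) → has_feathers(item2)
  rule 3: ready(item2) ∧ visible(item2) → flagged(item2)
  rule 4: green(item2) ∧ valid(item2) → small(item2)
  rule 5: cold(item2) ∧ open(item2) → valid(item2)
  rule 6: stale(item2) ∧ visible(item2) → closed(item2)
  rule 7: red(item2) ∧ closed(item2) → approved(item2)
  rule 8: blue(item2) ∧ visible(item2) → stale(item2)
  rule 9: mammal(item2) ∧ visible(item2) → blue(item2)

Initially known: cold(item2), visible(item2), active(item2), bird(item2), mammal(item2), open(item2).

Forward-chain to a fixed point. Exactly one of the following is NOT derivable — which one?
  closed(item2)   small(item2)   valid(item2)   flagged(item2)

flagged(item2)

Round 1 fires rule 5, rule 9, giving valid(item2), blue(item2).
Round 2 fires rule 8, giving stale(item2).
Round 3 fires rule 6, giving closed(item2).
Round 4 fires rule 1, giving green(item2).
Round 5 fires rule 4, giving small(item2).
Derived: valid(item2) (round 1), small(item2) (round 5), closed(item2) (round 3). flagged(item2) never appears in any round.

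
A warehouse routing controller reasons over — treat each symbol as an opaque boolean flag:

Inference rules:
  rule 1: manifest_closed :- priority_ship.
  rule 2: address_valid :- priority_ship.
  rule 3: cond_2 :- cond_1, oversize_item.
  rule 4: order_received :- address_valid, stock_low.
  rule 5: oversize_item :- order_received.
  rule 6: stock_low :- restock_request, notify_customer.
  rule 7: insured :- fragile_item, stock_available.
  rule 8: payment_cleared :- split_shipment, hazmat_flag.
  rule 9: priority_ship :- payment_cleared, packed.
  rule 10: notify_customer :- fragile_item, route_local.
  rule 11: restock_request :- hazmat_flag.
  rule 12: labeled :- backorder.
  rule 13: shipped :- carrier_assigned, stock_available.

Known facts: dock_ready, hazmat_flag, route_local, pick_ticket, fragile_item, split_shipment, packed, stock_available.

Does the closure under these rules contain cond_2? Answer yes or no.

no

Round 1 — rule 7, rule 8, rule 10, rule 11, derive insured, payment_cleared, notify_customer, restock_request.
Round 2 — rule 6, rule 9, derive stock_low, priority_ship.
Round 3 — rule 1, rule 2, derive manifest_closed, address_valid.
Round 4 — rule 4, derive order_received.
Round 5 — rule 5, derive oversize_item.
Fixed point reached. cond_2 is concluded only by rule 3; rule 3 needs cond_1 (never derived).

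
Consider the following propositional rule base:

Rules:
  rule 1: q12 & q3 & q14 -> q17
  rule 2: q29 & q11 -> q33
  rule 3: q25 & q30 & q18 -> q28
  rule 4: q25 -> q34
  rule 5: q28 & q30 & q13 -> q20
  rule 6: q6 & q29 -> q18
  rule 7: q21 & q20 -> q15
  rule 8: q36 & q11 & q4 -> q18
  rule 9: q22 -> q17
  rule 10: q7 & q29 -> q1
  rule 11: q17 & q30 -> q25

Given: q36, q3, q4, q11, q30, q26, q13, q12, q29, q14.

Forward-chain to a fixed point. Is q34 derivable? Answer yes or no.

Round 1 fires rule 1, rule 2, rule 8, giving q17, q33, q18.
Round 2 fires rule 11, giving q25.
Round 3 fires rule 3, rule 4, giving q28, q34.
Round 4 fires rule 5, giving q20.
q34 appears in round 3, so it is derivable.

yes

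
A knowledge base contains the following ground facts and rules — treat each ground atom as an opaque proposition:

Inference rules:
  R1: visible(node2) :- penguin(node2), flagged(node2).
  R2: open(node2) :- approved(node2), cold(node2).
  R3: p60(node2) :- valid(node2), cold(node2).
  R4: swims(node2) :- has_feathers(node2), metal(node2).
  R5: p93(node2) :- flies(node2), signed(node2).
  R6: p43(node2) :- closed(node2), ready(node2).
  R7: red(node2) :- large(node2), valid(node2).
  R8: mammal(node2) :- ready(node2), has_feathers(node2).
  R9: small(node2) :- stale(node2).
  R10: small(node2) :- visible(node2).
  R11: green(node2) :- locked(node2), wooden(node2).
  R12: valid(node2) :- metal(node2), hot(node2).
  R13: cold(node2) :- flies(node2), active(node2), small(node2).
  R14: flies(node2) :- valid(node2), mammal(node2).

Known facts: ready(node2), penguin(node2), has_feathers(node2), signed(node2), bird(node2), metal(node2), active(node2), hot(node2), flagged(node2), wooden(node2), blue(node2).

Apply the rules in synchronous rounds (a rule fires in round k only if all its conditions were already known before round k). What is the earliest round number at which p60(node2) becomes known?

4

Round 1 fires R1, R4, R8, R12, giving visible(node2), swims(node2), mammal(node2), valid(node2).
Round 2 fires R10, R14, giving small(node2), flies(node2).
Round 3 fires R5, R13, giving p93(node2), cold(node2).
Round 4 fires R3, giving p60(node2).
p60(node2) first appears in round 4.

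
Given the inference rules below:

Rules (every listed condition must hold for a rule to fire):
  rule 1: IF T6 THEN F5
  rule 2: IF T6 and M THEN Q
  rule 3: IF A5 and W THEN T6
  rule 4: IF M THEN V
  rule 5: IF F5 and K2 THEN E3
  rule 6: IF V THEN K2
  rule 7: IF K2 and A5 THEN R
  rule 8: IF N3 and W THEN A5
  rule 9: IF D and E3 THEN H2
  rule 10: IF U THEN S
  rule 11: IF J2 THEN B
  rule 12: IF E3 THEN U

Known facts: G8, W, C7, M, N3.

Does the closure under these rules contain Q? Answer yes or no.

Round 1: rule 4 [IF M THEN V]; rule 8 [IF N3 and W THEN A5]. New: V, A5.
Round 2: rule 3 [IF A5 and W THEN T6]; rule 6 [IF V THEN K2]. New: T6, K2.
Round 3: rule 1 [IF T6 THEN F5]; rule 2 [IF T6 and M THEN Q]; rule 7 [IF K2 and A5 THEN R]. New: F5, Q, R.
Round 4: rule 5 [IF F5 and K2 THEN E3]. New: E3.
Round 5: rule 12 [IF E3 THEN U]. New: U.
Round 6: rule 10 [IF U THEN S]. New: S.
Q appears in round 3, so it is derivable.

yes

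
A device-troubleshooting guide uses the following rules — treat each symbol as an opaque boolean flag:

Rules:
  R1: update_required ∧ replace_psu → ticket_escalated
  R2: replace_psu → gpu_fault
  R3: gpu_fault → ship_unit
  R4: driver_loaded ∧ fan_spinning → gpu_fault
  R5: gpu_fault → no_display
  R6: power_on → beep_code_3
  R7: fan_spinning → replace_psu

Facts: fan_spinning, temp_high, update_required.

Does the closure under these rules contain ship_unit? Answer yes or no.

Round 1: R7 [fan_spinning → replace_psu]. New: replace_psu.
Round 2: R1 [update_required ∧ replace_psu → ticket_escalated]; R2 [replace_psu → gpu_fault]. New: ticket_escalated, gpu_fault.
Round 3: R3 [gpu_fault → ship_unit]; R5 [gpu_fault → no_display]. New: ship_unit, no_display.
ship_unit appears in round 3, so it is derivable.

yes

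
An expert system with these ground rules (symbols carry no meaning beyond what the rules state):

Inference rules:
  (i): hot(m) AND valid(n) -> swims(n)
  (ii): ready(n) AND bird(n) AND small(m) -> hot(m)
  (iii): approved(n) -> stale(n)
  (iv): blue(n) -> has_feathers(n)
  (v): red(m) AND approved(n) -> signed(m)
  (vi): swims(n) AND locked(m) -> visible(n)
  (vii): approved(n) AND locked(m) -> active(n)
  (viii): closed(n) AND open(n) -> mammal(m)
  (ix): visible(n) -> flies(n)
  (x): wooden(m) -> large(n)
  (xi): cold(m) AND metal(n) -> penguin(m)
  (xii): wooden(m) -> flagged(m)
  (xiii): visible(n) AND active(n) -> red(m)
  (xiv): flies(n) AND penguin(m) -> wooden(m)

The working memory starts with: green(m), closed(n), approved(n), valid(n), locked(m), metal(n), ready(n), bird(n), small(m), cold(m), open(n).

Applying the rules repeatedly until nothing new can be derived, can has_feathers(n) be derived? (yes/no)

Round 1 fires (ii), (iii), (vii), (viii), (xi), giving hot(m), stale(n), active(n), mammal(m), penguin(m).
Round 2 fires (i), giving swims(n).
Round 3 fires (vi), giving visible(n).
Round 4 fires (ix), (xiii), giving flies(n), red(m).
Round 5 fires (v), (xiv), giving signed(m), wooden(m).
Round 6 fires (x), (xii), giving large(n), flagged(m).
Fixed point reached. has_feathers(n) is concluded only by (iv); (iv) needs blue(n) (never derived).

no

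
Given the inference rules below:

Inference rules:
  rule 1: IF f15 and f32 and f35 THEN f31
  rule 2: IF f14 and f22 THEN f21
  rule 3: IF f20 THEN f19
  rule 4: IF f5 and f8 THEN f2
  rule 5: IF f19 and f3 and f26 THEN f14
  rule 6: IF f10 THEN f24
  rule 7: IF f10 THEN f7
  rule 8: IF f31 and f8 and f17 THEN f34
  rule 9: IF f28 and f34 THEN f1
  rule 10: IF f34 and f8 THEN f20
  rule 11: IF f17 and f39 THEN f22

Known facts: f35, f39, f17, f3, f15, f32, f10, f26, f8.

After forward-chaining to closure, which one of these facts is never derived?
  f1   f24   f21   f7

Round 1: rule 1 [IF f15 and f32 and f35 THEN f31]; rule 6 [IF f10 THEN f24]; rule 7 [IF f10 THEN f7]; rule 11 [IF f17 and f39 THEN f22]. New: f31, f24, f7, f22.
Round 2: rule 8 [IF f31 and f8 and f17 THEN f34]. New: f34.
Round 3: rule 10 [IF f34 and f8 THEN f20]. New: f20.
Round 4: rule 3 [IF f20 THEN f19]. New: f19.
Round 5: rule 5 [IF f19 and f3 and f26 THEN f14]. New: f14.
Round 6: rule 2 [IF f14 and f22 THEN f21]. New: f21.
Derived: f24 (round 1), f21 (round 6), f7 (round 1). f1 never appears in any round.

f1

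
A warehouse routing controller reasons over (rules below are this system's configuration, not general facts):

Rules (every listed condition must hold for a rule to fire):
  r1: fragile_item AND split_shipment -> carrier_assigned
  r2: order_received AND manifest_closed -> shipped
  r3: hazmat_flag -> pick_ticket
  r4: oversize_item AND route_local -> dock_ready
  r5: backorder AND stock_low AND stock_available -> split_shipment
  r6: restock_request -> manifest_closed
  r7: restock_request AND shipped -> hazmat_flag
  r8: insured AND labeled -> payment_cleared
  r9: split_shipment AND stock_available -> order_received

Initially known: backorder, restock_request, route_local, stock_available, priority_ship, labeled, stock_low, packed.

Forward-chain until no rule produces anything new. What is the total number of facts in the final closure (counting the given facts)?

14

Round 1 fires r5, r6, giving split_shipment, manifest_closed.
Round 2 fires r9, giving order_received.
Round 3 fires r2, giving shipped.
Round 4 fires r7, giving hazmat_flag.
Round 5 fires r3, giving pick_ticket.
Closure: {backorder, hazmat_flag, labeled, manifest_closed, order_received, packed, pick_ticket, priority_ship, restock_request, route_local, shipped, split_shipment, stock_available, stock_low} — 14 facts.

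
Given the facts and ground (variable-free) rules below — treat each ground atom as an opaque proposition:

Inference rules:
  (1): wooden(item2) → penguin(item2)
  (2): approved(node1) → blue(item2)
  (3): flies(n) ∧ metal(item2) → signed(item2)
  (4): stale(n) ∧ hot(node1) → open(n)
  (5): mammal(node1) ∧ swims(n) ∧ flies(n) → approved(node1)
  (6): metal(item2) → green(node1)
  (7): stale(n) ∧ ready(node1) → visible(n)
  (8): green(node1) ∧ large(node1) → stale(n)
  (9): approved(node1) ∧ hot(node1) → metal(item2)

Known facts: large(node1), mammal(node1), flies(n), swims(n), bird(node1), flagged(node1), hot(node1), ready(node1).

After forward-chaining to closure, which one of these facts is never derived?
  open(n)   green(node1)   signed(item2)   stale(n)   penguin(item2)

Round 1: (5) [mammal(node1) ∧ swims(n) ∧ flies(n) → approved(node1)]. Adds approved(node1).
Round 2: (2) [approved(node1) → blue(item2)]; (9) [approved(node1) ∧ hot(node1) → metal(item2)]. Adds blue(item2), metal(item2).
Round 3: (3) [flies(n) ∧ metal(item2) → signed(item2)]; (6) [metal(item2) → green(node1)]. Adds signed(item2), green(node1).
Round 4: (8) [green(node1) ∧ large(node1) → stale(n)]. Adds stale(n).
Round 5: (4) [stale(n) ∧ hot(node1) → open(n)]; (7) [stale(n) ∧ ready(node1) → visible(n)]. Adds open(n), visible(n).
Derived: open(n) (round 5), stale(n) (round 4), signed(item2) (round 3), green(node1) (round 3). penguin(item2) never appears in any round.

penguin(item2)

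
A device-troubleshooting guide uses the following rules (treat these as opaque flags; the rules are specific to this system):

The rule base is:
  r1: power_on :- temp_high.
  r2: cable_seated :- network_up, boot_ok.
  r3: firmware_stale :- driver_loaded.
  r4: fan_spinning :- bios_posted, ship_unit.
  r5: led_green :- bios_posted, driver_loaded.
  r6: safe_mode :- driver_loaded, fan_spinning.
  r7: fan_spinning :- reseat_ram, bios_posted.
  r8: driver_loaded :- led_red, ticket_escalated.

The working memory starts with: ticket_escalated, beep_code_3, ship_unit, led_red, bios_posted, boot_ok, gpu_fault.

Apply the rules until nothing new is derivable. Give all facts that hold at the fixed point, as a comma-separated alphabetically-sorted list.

Round 1: r4 [fan_spinning :- bios_posted, ship_unit.]; r8 [driver_loaded :- led_red, ticket_escalated.]. New: fan_spinning, driver_loaded.
Round 2: r3 [firmware_stale :- driver_loaded.]; r5 [led_green :- bios_posted, driver_loaded.]; r6 [safe_mode :- driver_loaded, fan_spinning.]. New: firmware_stale, led_green, safe_mode.

beep_code_3, bios_posted, boot_ok, driver_loaded, fan_spinning, firmware_stale, gpu_fault, led_green, led_red, safe_mode, ship_unit, ticket_escalated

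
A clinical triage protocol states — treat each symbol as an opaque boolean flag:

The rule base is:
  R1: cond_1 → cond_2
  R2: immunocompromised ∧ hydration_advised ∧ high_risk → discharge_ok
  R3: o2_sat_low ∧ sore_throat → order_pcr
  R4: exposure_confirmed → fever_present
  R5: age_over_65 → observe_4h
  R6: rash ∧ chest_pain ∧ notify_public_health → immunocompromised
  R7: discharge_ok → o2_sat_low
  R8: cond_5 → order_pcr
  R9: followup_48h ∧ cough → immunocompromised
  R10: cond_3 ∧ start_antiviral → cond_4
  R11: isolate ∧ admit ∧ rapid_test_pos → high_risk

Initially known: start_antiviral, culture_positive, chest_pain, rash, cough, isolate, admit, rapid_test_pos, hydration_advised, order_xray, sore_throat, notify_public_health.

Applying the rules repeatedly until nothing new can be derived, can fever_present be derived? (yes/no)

Round 1 — R6, R11, derive immunocompromised, high_risk.
Round 2 — R2, derive discharge_ok.
Round 3 — R7, derive o2_sat_low.
Round 4 — R3, derive order_pcr.
Fixed point reached. fever_present is concluded only by R4; R4 needs exposure_confirmed (never derived).

no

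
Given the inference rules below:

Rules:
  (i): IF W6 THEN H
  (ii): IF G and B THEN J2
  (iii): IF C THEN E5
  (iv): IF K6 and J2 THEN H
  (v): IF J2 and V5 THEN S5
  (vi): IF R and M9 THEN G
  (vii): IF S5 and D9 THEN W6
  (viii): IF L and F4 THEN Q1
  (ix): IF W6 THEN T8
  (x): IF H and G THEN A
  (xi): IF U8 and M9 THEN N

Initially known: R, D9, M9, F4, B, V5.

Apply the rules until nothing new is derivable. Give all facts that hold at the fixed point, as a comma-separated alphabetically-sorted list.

A, B, D9, F4, G, H, J2, M9, R, S5, T8, V5, W6

Round 1 fires (vi), giving G.
Round 2 fires (ii), giving J2.
Round 3 fires (v), giving S5.
Round 4 fires (vii), giving W6.
Round 5 fires (i), (ix), giving H, T8.
Round 6 fires (x), giving A.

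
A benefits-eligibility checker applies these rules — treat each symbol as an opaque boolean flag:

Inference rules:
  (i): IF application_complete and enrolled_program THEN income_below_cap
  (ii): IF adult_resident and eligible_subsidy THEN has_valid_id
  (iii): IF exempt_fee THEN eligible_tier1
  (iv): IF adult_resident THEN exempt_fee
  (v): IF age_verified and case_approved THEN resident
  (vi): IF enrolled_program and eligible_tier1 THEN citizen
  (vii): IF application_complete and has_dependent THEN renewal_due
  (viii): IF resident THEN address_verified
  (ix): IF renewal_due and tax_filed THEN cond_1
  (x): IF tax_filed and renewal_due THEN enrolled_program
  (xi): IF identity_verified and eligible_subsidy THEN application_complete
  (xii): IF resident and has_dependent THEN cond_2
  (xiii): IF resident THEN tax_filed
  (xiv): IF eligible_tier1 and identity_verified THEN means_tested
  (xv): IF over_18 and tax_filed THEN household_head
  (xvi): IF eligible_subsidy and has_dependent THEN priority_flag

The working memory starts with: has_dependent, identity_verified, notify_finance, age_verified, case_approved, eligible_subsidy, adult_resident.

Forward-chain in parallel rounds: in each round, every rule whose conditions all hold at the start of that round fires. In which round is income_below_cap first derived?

4

Round 1 — (ii), (iv), (v), (xi), (xvi), derive has_valid_id, exempt_fee, resident, application_complete, priority_flag.
Round 2 — (iii), (vii), (viii), (xii), (xiii), derive eligible_tier1, renewal_due, address_verified, cond_2, tax_filed.
Round 3 — (ix), (x), (xiv), derive cond_1, enrolled_program, means_tested.
Round 4 — (i), (vi), derive income_below_cap, citizen.
income_below_cap first appears in round 4.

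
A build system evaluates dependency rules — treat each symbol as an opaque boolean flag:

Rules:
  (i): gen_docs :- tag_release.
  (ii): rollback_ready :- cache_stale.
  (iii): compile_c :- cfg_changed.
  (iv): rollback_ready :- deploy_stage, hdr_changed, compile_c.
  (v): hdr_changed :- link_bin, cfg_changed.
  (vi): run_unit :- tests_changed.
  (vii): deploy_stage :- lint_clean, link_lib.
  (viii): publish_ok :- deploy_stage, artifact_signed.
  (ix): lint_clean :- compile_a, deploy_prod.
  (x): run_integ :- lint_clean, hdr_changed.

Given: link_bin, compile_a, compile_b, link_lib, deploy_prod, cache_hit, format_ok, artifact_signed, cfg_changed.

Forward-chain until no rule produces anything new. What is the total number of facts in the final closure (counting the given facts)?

16

Round 1 — (iii), (v), (ix), derive compile_c, hdr_changed, lint_clean.
Round 2 — (vii), (x), derive deploy_stage, run_integ.
Round 3 — (iv), (viii), derive rollback_ready, publish_ok.
Closure: {artifact_signed, cache_hit, cfg_changed, compile_a, compile_b, compile_c, deploy_prod, deploy_stage, format_ok, hdr_changed, link_bin, link_lib, lint_clean, publish_ok, rollback_ready, run_integ} — 16 facts.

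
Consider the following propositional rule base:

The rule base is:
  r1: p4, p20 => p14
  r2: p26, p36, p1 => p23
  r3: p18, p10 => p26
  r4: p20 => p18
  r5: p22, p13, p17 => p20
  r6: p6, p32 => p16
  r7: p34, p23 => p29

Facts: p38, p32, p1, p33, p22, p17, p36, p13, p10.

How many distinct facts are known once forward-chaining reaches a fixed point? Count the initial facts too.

13

Round 1 — r5, derive p20.
Round 2 — r4, derive p18.
Round 3 — r3, derive p26.
Round 4 — r2, derive p23.
Closure: {p1, p10, p13, p17, p18, p20, p22, p23, p26, p32, p33, p36, p38} — 13 facts.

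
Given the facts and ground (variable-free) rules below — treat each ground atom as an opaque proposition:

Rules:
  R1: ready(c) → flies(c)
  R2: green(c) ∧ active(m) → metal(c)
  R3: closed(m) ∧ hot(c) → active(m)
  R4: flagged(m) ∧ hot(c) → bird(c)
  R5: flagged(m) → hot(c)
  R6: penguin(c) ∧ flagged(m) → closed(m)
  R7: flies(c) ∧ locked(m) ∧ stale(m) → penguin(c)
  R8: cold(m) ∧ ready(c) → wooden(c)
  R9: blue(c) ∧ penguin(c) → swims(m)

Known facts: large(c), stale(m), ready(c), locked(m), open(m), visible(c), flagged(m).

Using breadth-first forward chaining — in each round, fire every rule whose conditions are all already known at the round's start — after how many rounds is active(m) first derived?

4

[1] R1 [ready(c) → flies(c)]; R5 [flagged(m) → hot(c)]. ⇒ new: flies(c), hot(c).
[2] R4 [flagged(m) ∧ hot(c) → bird(c)]; R7 [flies(c) ∧ locked(m) ∧ stale(m) → penguin(c)]. ⇒ new: bird(c), penguin(c).
[3] R6 [penguin(c) ∧ flagged(m) → closed(m)]. ⇒ new: closed(m).
[4] R3 [closed(m) ∧ hot(c) → active(m)]. ⇒ new: active(m).
active(m) first appears in round 4.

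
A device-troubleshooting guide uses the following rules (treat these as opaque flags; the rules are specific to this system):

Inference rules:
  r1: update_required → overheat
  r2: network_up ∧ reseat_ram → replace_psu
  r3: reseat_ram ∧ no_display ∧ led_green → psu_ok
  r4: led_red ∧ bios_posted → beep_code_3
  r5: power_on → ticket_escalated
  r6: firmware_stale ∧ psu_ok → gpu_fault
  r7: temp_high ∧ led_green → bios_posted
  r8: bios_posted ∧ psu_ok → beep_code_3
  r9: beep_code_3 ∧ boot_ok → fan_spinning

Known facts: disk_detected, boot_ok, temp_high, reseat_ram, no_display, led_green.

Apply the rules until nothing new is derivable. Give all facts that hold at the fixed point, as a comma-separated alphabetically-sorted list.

[1] r3 [reseat_ram ∧ no_display ∧ led_green → psu_ok]; r7 [temp_high ∧ led_green → bios_posted]. ⇒ new: psu_ok, bios_posted.
[2] r8 [bios_posted ∧ psu_ok → beep_code_3]. ⇒ new: beep_code_3.
[3] r9 [beep_code_3 ∧ boot_ok → fan_spinning]. ⇒ new: fan_spinning.

beep_code_3, bios_posted, boot_ok, disk_detected, fan_spinning, led_green, no_display, psu_ok, reseat_ram, temp_high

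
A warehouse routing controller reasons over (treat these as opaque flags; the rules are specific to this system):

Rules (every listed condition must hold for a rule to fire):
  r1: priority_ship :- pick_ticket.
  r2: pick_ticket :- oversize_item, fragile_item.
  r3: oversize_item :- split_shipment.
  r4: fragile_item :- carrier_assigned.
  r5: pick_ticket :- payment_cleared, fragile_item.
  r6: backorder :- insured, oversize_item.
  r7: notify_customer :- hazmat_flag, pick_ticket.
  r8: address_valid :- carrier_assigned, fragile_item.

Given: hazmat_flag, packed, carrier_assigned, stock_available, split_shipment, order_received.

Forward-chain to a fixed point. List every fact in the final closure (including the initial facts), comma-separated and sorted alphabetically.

address_valid, carrier_assigned, fragile_item, hazmat_flag, notify_customer, order_received, oversize_item, packed, pick_ticket, priority_ship, split_shipment, stock_available

[1] r3 [oversize_item :- split_shipment.]; r4 [fragile_item :- carrier_assigned.]. ⇒ new: oversize_item, fragile_item.
[2] r2 [pick_ticket :- oversize_item, fragile_item.]; r8 [address_valid :- carrier_assigned, fragile_item.]. ⇒ new: pick_ticket, address_valid.
[3] r1 [priority_ship :- pick_ticket.]; r7 [notify_customer :- hazmat_flag, pick_ticket.]. ⇒ new: priority_ship, notify_customer.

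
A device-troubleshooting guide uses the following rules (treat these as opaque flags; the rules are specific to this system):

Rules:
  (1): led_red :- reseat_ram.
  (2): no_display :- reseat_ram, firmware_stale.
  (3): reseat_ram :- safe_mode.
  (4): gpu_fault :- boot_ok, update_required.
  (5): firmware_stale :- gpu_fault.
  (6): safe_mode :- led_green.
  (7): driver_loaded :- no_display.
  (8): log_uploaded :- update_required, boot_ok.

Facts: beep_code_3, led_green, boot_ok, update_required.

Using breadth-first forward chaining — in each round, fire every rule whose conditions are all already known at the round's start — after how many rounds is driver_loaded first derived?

4

Round 1 — (4), (6), (8), derive gpu_fault, safe_mode, log_uploaded.
Round 2 — (3), (5), derive reseat_ram, firmware_stale.
Round 3 — (1), (2), derive led_red, no_display.
Round 4 — (7), derive driver_loaded.
driver_loaded first appears in round 4.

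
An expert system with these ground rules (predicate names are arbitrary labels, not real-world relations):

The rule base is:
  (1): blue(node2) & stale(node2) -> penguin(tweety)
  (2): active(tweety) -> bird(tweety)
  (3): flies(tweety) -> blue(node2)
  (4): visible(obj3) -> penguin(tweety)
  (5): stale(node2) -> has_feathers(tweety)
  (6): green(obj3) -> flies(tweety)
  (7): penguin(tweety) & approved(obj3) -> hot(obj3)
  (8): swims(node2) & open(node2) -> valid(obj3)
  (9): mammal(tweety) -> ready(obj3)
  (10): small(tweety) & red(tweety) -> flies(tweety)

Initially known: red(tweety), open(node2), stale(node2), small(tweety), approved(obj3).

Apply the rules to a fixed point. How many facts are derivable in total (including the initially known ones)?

10

Round 1: (5) [stale(node2) -> has_feathers(tweety)]; (10) [small(tweety) & red(tweety) -> flies(tweety)]. Adds has_feathers(tweety), flies(tweety).
Round 2: (3) [flies(tweety) -> blue(node2)]. Adds blue(node2).
Round 3: (1) [blue(node2) & stale(node2) -> penguin(tweety)]. Adds penguin(tweety).
Round 4: (7) [penguin(tweety) & approved(obj3) -> hot(obj3)]. Adds hot(obj3).
Closure: {approved(obj3), blue(node2), flies(tweety), has_feathers(tweety), hot(obj3), open(node2), penguin(tweety), red(tweety), small(tweety), stale(node2)} — 10 facts.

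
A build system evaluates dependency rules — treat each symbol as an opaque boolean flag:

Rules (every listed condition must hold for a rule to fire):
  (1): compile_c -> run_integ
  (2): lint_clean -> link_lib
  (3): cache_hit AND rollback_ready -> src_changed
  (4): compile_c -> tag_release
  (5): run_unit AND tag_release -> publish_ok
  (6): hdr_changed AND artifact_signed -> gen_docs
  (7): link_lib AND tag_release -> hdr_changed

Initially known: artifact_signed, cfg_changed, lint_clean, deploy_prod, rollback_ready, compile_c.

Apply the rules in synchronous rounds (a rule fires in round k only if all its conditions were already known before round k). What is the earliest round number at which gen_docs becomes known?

Round 1: (1) [compile_c -> run_integ]; (2) [lint_clean -> link_lib]; (4) [compile_c -> tag_release]. New: run_integ, link_lib, tag_release.
Round 2: (7) [link_lib AND tag_release -> hdr_changed]. New: hdr_changed.
Round 3: (6) [hdr_changed AND artifact_signed -> gen_docs]. New: gen_docs.
gen_docs first appears in round 3.

3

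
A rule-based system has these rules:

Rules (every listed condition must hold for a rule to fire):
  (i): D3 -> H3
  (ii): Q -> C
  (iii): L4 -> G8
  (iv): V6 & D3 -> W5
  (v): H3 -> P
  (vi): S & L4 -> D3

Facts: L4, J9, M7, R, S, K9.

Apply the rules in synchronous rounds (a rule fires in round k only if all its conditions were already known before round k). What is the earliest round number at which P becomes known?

3

[1] (iii) [L4 -> G8]; (vi) [S & L4 -> D3]. ⇒ new: G8, D3.
[2] (i) [D3 -> H3]. ⇒ new: H3.
[3] (v) [H3 -> P]. ⇒ new: P.
P first appears in round 3.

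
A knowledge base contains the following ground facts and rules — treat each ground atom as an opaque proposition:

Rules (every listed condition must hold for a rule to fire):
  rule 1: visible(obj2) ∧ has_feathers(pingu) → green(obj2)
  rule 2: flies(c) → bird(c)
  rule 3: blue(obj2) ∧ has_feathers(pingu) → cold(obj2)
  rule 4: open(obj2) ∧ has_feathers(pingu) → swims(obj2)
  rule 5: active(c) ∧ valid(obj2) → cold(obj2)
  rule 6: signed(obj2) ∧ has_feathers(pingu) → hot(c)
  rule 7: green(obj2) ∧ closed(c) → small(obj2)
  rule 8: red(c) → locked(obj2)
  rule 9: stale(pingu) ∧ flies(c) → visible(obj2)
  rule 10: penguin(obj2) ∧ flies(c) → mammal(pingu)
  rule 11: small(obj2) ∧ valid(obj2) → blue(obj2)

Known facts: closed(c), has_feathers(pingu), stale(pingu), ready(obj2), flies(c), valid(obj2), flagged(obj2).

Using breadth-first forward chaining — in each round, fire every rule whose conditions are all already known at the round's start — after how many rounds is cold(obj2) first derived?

Round 1 fires rule 2, rule 9, giving bird(c), visible(obj2).
Round 2 fires rule 1, giving green(obj2).
Round 3 fires rule 7, giving small(obj2).
Round 4 fires rule 11, giving blue(obj2).
Round 5 fires rule 3, giving cold(obj2).
cold(obj2) first appears in round 5.

5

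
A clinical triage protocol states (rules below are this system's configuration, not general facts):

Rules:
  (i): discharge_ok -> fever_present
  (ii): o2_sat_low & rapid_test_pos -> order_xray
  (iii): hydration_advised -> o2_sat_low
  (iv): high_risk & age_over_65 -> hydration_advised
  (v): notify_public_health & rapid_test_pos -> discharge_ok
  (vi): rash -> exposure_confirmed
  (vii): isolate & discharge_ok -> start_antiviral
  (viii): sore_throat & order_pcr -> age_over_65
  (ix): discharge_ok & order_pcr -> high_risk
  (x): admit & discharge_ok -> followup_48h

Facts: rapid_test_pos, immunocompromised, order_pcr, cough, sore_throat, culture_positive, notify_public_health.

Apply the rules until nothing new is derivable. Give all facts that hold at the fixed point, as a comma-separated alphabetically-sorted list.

age_over_65, cough, culture_positive, discharge_ok, fever_present, high_risk, hydration_advised, immunocompromised, notify_public_health, o2_sat_low, order_pcr, order_xray, rapid_test_pos, sore_throat

Round 1: (v) [notify_public_health & rapid_test_pos -> discharge_ok]; (viii) [sore_throat & order_pcr -> age_over_65]. Adds discharge_ok, age_over_65.
Round 2: (i) [discharge_ok -> fever_present]; (ix) [discharge_ok & order_pcr -> high_risk]. Adds fever_present, high_risk.
Round 3: (iv) [high_risk & age_over_65 -> hydration_advised]. Adds hydration_advised.
Round 4: (iii) [hydration_advised -> o2_sat_low]. Adds o2_sat_low.
Round 5: (ii) [o2_sat_low & rapid_test_pos -> order_xray]. Adds order_xray.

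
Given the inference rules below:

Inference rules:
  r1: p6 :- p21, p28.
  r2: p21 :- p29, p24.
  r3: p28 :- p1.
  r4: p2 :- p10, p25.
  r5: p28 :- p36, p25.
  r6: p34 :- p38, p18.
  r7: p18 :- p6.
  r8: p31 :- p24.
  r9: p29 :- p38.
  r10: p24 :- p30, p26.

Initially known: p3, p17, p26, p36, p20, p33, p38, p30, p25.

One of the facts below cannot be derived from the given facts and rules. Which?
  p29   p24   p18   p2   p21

p2

Round 1: r5 [p28 :- p36, p25.]; r9 [p29 :- p38.]; r10 [p24 :- p30, p26.]. Adds p28, p29, p24.
Round 2: r2 [p21 :- p29, p24.]; r8 [p31 :- p24.]. Adds p21, p31.
Round 3: r1 [p6 :- p21, p28.]. Adds p6.
Round 4: r7 [p18 :- p6.]. Adds p18.
Round 5: r6 [p34 :- p38, p18.]. Adds p34.
Derived: p29 (round 1), p24 (round 1), p21 (round 2), p18 (round 4). p2 never appears in any round.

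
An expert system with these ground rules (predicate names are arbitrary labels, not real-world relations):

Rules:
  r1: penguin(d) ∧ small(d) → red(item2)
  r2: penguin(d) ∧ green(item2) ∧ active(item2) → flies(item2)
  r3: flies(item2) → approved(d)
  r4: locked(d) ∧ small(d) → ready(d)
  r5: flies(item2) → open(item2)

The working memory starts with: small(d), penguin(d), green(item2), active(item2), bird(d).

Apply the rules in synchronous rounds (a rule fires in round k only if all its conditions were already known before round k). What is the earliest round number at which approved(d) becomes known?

Round 1 fires r1, r2, giving red(item2), flies(item2).
Round 2 fires r3, r5, giving approved(d), open(item2).
approved(d) first appears in round 2.

2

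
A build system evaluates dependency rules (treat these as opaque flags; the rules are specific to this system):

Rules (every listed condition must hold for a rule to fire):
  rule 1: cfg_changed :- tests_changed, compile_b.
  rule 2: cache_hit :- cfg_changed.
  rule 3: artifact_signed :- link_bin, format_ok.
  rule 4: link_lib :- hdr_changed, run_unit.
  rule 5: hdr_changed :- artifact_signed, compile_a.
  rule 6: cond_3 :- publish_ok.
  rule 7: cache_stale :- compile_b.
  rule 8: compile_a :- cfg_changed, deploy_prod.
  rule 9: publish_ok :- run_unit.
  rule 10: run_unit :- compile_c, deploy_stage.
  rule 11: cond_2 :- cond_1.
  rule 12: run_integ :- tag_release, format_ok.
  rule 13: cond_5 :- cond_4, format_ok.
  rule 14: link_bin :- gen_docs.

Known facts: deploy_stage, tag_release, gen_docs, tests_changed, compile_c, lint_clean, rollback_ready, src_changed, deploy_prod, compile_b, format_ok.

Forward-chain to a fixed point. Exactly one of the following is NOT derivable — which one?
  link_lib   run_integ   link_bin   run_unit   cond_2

cond_2

Round 1: rule 1 [cfg_changed :- tests_changed, compile_b.]; rule 7 [cache_stale :- compile_b.]; rule 10 [run_unit :- compile_c, deploy_stage.]; rule 12 [run_integ :- tag_release, format_ok.]; rule 14 [link_bin :- gen_docs.]. New: cfg_changed, cache_stale, run_unit, run_integ, link_bin.
Round 2: rule 2 [cache_hit :- cfg_changed.]; rule 3 [artifact_signed :- link_bin, format_ok.]; rule 8 [compile_a :- cfg_changed, deploy_prod.]; rule 9 [publish_ok :- run_unit.]. New: cache_hit, artifact_signed, compile_a, publish_ok.
Round 3: rule 5 [hdr_changed :- artifact_signed, compile_a.]; rule 6 [cond_3 :- publish_ok.]. New: hdr_changed, cond_3.
Round 4: rule 4 [link_lib :- hdr_changed, run_unit.]. New: link_lib.
Derived: link_bin (round 1), link_lib (round 4), run_unit (round 1), run_integ (round 1). cond_2 never appears in any round.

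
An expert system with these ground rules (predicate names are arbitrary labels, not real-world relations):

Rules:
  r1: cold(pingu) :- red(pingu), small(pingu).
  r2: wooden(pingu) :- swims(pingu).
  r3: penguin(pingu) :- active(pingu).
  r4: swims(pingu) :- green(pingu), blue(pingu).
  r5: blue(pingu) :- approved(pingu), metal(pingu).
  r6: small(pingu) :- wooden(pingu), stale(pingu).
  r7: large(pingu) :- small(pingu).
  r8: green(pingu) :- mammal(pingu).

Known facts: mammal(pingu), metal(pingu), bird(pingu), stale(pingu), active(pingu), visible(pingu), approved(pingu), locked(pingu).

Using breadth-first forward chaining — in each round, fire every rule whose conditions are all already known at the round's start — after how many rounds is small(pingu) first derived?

Round 1 fires r3, r5, r8, giving penguin(pingu), blue(pingu), green(pingu).
Round 2 fires r4, giving swims(pingu).
Round 3 fires r2, giving wooden(pingu).
Round 4 fires r6, giving small(pingu).
small(pingu) first appears in round 4.

4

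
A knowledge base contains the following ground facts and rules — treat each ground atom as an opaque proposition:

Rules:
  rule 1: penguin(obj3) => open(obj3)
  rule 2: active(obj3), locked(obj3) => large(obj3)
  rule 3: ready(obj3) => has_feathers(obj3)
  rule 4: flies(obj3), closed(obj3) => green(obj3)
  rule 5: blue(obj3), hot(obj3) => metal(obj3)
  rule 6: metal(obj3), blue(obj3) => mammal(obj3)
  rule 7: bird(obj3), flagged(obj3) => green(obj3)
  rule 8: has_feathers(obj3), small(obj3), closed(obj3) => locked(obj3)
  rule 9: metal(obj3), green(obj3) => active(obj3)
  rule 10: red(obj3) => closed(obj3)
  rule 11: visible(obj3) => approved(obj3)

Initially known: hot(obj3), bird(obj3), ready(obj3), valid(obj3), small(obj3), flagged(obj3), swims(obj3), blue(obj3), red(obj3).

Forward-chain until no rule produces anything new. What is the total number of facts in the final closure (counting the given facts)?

17

Round 1 fires rule 3, rule 5, rule 7, rule 10, giving has_feathers(obj3), metal(obj3), green(obj3), closed(obj3).
Round 2 fires rule 6, rule 8, rule 9, giving mammal(obj3), locked(obj3), active(obj3).
Round 3 fires rule 2, giving large(obj3).
Closure: {active(obj3), bird(obj3), blue(obj3), closed(obj3), flagged(obj3), green(obj3), has_feathers(obj3), hot(obj3), large(obj3), locked(obj3), mammal(obj3), metal(obj3), ready(obj3), red(obj3), small(obj3), swims(obj3), valid(obj3)} — 17 facts.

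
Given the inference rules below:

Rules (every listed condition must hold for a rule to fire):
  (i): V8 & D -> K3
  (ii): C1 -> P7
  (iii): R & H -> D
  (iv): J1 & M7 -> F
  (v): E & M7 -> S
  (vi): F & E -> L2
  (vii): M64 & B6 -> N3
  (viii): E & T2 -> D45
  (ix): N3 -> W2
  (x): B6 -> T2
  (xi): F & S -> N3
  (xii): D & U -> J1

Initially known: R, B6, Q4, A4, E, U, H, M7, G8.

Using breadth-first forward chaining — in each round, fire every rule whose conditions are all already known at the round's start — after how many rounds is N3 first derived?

4

Round 1 fires (iii), (v), (x), giving D, S, T2.
Round 2 fires (viii), (xii), giving D45, J1.
Round 3 fires (iv), giving F.
Round 4 fires (vi), (xi), giving L2, N3.
N3 first appears in round 4.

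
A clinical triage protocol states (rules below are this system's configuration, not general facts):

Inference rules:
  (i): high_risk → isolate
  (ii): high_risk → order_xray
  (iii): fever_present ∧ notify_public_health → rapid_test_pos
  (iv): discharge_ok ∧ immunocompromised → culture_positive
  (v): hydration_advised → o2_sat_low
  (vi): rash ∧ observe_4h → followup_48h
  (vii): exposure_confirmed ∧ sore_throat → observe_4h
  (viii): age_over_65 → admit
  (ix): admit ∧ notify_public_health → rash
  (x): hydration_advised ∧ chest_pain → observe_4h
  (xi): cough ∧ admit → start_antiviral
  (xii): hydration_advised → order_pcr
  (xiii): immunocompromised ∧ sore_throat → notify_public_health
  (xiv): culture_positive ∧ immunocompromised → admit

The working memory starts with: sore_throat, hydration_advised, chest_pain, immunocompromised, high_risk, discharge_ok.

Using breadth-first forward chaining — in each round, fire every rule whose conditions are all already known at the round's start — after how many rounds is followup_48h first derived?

Round 1: (i) [high_risk → isolate]; (ii) [high_risk → order_xray]; (iv) [discharge_ok ∧ immunocompromised → culture_positive]; (v) [hydration_advised → o2_sat_low]; (x) [hydration_advised ∧ chest_pain → observe_4h]; (xii) [hydration_advised → order_pcr]; (xiii) [immunocompromised ∧ sore_throat → notify_public_health]. Adds isolate, order_xray, culture_positive, o2_sat_low, observe_4h, order_pcr, notify_public_health.
Round 2: (xiv) [culture_positive ∧ immunocompromised → admit]. Adds admit.
Round 3: (ix) [admit ∧ notify_public_health → rash]. Adds rash.
Round 4: (vi) [rash ∧ observe_4h → followup_48h]. Adds followup_48h.
followup_48h first appears in round 4.

4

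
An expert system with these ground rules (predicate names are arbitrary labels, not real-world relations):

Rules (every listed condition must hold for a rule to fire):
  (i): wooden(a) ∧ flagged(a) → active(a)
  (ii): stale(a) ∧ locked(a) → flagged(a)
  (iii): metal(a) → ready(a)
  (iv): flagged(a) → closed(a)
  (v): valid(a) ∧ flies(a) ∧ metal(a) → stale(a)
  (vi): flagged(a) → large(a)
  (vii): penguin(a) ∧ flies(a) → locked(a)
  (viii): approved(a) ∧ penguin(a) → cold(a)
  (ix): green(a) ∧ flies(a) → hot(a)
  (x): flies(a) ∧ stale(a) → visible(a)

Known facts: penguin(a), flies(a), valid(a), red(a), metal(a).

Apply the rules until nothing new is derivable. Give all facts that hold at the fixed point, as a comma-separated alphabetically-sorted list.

[1] (iii) [metal(a) → ready(a)]; (v) [valid(a) ∧ flies(a) ∧ metal(a) → stale(a)]; (vii) [penguin(a) ∧ flies(a) → locked(a)]. ⇒ new: ready(a), stale(a), locked(a).
[2] (ii) [stale(a) ∧ locked(a) → flagged(a)]; (x) [flies(a) ∧ stale(a) → visible(a)]. ⇒ new: flagged(a), visible(a).
[3] (iv) [flagged(a) → closed(a)]; (vi) [flagged(a) → large(a)]. ⇒ new: closed(a), large(a).

closed(a), flagged(a), flies(a), large(a), locked(a), metal(a), penguin(a), ready(a), red(a), stale(a), valid(a), visible(a)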